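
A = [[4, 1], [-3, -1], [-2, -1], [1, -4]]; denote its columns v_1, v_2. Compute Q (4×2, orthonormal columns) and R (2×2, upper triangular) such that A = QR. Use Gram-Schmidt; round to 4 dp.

Q = [[0.7303, 0.0782], [-0.5477, -0.1173], [-0.3651, -0.1564], [0.1826, -0.9776]], R = [[5.4772, 0.9129], [0.0000, 4.2622]]

v_1 = (4, -3, -2, 1); ‖v_1‖ = 5.4772, so e_1 = (0.7303, -0.5477, -0.3651, 0.1826).
e_1·v_2 = 0.7303·1 + (-0.5477)·(-1) + (-0.3651)·(-1) + 0.1826·(-4) = 0.9129.
u_2 = v_2 − 0.9129·e_1 = (0.3333, -0.5000, -0.6667, -4.1667).
‖u_2‖ = 4.2622, so e_2 = (0.0782, -0.1173, -0.1564, -0.9776).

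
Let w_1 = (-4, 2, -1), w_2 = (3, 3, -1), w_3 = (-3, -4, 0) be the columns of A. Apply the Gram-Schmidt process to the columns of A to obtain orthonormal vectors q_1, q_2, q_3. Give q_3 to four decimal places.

w_1 = (-4, 2, -1); ‖w_1‖ = 4.5826, so q_1 = (-0.8729, 0.4364, -0.2182).
q_1·w_2 = (-0.8729)·3 + 0.4364·3 + (-0.2182)·(-1) = -1.0911.
u_2 = w_2 + 1.0911·q_1 = (2.0476, 3.4762, -1.2381).
‖u_2‖ = 4.2201, so q_2 = (0.4852, 0.8237, -0.2934).
q_1·w_3 = (-0.8729)·(-3) + 0.4364·(-4) + (-0.2182)·0 = 0.8729; q_2·w_3 = 0.4852·(-3) + 0.8237·(-4) + (-0.2934)·0 = -4.7505.
u_3 = w_3 − 0.8729·q_1 + 4.7505·q_2 = (0.0668, -0.4679, -1.2032).
‖u_3‖ = 1.2927, so q_3 = (0.0517, -0.3620, -0.9308).

q_3 = (0.0517, -0.3620, -0.9308)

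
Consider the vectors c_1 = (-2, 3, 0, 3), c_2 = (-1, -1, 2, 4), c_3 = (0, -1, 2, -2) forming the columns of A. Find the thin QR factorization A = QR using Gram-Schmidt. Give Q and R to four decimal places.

c_1 = (-2, 3, 0, 3); ‖c_1‖ = 4.6904, so q_1 = (-0.4264, 0.6396, 0.0000, 0.6396).
q_1·c_2 = (-0.4264)·(-1) + 0.6396·(-1) + 0.0000·2 + 0.6396·4 = 2.3452.
u_2 = c_2 − 2.3452·q_1 = (0.0000, -2.5000, 2.0000, 2.5000).
‖u_2‖ = 4.0620, so q_2 = (0.0000, -0.6155, 0.4924, 0.6155).
q_1·c_3 = (-0.4264)·0 + 0.6396·(-1) + 0.0000·2 + 0.6396·(-2) = -1.9188; q_2·c_3 = 0.0000·0 + (-0.6155)·(-1) + 0.4924·2 + 0.6155·(-2) = 0.3693.
u_3 = c_3 + 1.9188·q_1 − 0.3693·q_2 = (-0.8182, 0.4545, 1.8182, -1.0000).
‖u_3‖ = 2.2764, so q_3 = (-0.3594, 0.1997, 0.7987, -0.4393).

Q = [[-0.4264, 0.0000, -0.3594], [0.6396, -0.6155, 0.1997], [0.0000, 0.4924, 0.7987], [0.6396, 0.6155, -0.4393]], R = [[4.6904, 2.3452, -1.9188], [0.0000, 4.0620, 0.3693], [0.0000, 0.0000, 2.2764]]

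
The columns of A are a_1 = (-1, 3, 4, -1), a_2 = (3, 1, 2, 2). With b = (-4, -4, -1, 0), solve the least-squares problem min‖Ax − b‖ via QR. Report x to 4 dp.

a_1 = (-1, 3, 4, -1); ‖a_1‖ = 5.1962, so q_1 = (-0.1925, 0.5774, 0.7698, -0.1925).
q_1·a_2 = (-0.1925)·3 + 0.5774·1 + 0.7698·2 + (-0.1925)·2 = 1.1547.
u_2 = a_2 − 1.1547·q_1 = (3.2222, 0.3333, 1.1111, 2.2222).
‖u_2‖ = 4.0825, so q_2 = (0.7893, 0.0816, 0.2722, 0.5443).
Qᵀb = (-2.3094, -3.7559).
Back-substitute: x_2 = -3.7559/4.0825 = -0.9200.
x_1 = (-2.3094 − 1.1547·(-0.9200))/5.1962 = -0.2400.

x = (-0.2400, -0.9200)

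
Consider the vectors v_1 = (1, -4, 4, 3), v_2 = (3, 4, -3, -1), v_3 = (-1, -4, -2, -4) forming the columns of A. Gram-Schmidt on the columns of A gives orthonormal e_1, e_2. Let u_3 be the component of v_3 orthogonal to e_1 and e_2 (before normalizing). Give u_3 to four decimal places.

u_3 = (1.8878, -3.4694, -1.7755, -2.8878)

e_1 = v_1/‖v_1‖ = (1, -4, 4, 3)/6.4807 = (0.1543, -0.6172, 0.6172, 0.4629).
r_{12} = e_1·v_2 = -4.3205.
u_2 = v_2 + 4.3205·e_1 = (3.6667, 1.3333, -0.3333, 1.0000).
‖u_2‖ = 4.0415, so e_2 = (0.9073, 0.3299, -0.0825, 0.2474).
r_{13} = e_1·v_3 = -0.7715; r_{23} = e_2·v_3 = -3.0517.
u_3 = v_3 + 0.7715·e_1 + 3.0517·e_2 = (1.8878, -3.4694, -1.7755, -2.8878).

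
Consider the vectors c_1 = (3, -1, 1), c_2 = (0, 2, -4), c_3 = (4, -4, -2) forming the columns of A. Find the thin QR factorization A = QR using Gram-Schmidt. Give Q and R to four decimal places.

c_1 = (3, -1, 1); ‖c_1‖ = 3.3166, so q_1 = (0.9045, -0.3015, 0.3015).
q_1·c_2 = 0.9045·0 + (-0.3015)·2 + 0.3015·(-4) = -1.8091.
u_2 = c_2 + 1.8091·q_1 = (1.6364, 1.4545, -3.4545).
‖u_2‖ = 4.0899, so q_2 = (0.4001, 0.3556, -0.8447).
q_1·c_3 = 0.9045·4 + (-0.3015)·(-4) + 0.3015·(-2) = 4.2212; q_2·c_3 = 0.4001·4 + 0.3556·(-4) + (-0.8447)·(-2) = 1.8671.
u_3 = c_3 − 4.2212·q_1 − 1.8671·q_2 = (-0.5652, -3.3913, -1.6957).
‖u_3‖ = 3.8335, so q_3 = (-0.1474, -0.8847, -0.4423).

Q = [[0.9045, 0.4001, -0.1474], [-0.3015, 0.3556, -0.8847], [0.3015, -0.8447, -0.4423]], R = [[3.3166, -1.8091, 4.2212], [0.0000, 4.0899, 1.8671], [0.0000, 0.0000, 3.8335]]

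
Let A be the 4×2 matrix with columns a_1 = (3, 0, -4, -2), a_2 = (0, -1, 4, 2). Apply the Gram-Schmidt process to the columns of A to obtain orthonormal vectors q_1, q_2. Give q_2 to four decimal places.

a_1 = (3, 0, -4, -2); ‖a_1‖ = 5.3852, so q_1 = (0.5571, 0.0000, -0.7428, -0.3714).
q_1·a_2 = 0.5571·0 + 0.0000·(-1) + (-0.7428)·4 + (-0.3714)·2 = -3.7139.
u_2 = a_2 + 3.7139·q_1 = (2.0690, -1.0000, 1.2414, 0.6207).
‖u_2‖ = 2.6846, so q_2 = (0.7707, -0.3725, 0.4624, 0.2312).

q_2 = (0.7707, -0.3725, 0.4624, 0.2312)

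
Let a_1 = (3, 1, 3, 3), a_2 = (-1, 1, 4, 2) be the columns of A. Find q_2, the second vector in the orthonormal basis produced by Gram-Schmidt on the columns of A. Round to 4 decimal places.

q_2 = (-0.7570, 0.1195, 0.6375, 0.0797)

a_1 = (3, 1, 3, 3); ‖a_1‖ = 5.2915, so q_1 = (0.5669, 0.1890, 0.5669, 0.5669).
q_1·a_2 = 0.5669·(-1) + 0.1890·1 + 0.5669·4 + 0.5669·2 = 3.0237.
u_2 = a_2 − 3.0237·q_1 = (-2.7143, 0.4286, 2.2857, 0.2857).
‖u_2‖ = 3.5857, so q_2 = (-0.7570, 0.1195, 0.6375, 0.0797).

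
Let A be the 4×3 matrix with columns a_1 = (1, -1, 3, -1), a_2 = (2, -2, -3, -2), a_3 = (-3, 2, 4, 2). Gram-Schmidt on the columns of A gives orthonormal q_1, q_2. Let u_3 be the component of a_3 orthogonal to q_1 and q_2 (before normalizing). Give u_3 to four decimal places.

a_1 = (1, -1, 3, -1); ‖a_1‖ = 3.4641, so q_1 = (0.2887, -0.2887, 0.8660, -0.2887).
q_1·a_2 = 0.2887·2 + (-0.2887)·(-2) + 0.8660·(-3) + (-0.2887)·(-2) = -0.8660.
u_2 = a_2 + 0.8660·q_1 = (2.2500, -2.2500, -2.2500, -2.2500).
‖u_2‖ = 4.5000, so q_2 = (0.5000, -0.5000, -0.5000, -0.5000).
q_1·a_3 = 0.2887·(-3) + (-0.2887)·2 + 0.8660·4 + (-0.2887)·2 = 1.4434; q_2·a_3 = 0.5000·(-3) + (-0.5000)·2 + (-0.5000)·4 + (-0.5000)·2 = -5.5000.
u_3 = a_3 − 1.4434·q_1 + 5.5000·q_2 = (-0.6667, -0.3333, 0.0000, -0.3333).

u_3 = (-0.6667, -0.3333, 0.0000, -0.3333)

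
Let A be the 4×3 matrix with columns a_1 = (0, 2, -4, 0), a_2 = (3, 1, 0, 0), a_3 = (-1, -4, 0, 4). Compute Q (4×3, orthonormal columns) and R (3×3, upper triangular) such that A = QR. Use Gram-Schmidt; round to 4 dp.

Q = [[0.0000, 0.9583, 0.1765], [0.4472, 0.2556, -0.5296], [-0.8944, 0.1278, -0.2648], [0.0000, 0.0000, 0.7863]], R = [[4.4721, 0.4472, -1.7889], [0.0000, 3.1305, -1.9805], [0.0000, 0.0000, 5.0870]]

a_1 = (0, 2, -4, 0); ‖a_1‖ = 4.4721, so e_1 = (0.0000, 0.4472, -0.8944, 0.0000).
e_1·a_2 = 0.0000·3 + 0.4472·1 + (-0.8944)·0 + 0.0000·0 = 0.4472.
u_2 = a_2 − 0.4472·e_1 = (3.0000, 0.8000, 0.4000, 0.0000).
‖u_2‖ = 3.1305, so e_2 = (0.9583, 0.2556, 0.1278, 0.0000).
e_1·a_3 = 0.0000·(-1) + 0.4472·(-4) + (-0.8944)·0 + 0.0000·4 = -1.7889; e_2·a_3 = 0.9583·(-1) + 0.2556·(-4) + 0.1278·0 + 0.0000·4 = -1.9805.
u_3 = a_3 + 1.7889·e_1 + 1.9805·e_2 = (0.8980, -2.6939, -1.3469, 4.0000).
‖u_3‖ = 5.0870, so e_3 = (0.1765, -0.5296, -0.2648, 0.7863).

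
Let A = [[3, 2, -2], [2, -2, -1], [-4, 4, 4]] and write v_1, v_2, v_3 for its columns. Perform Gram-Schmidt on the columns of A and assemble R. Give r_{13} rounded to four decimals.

r_{13} = -4.4567

e_1 = v_1/‖v_1‖ = (3, 2, -4)/5.3852 = (0.5571, 0.3714, -0.7428).
r_{13} = e_1·v_3 = -4.4567.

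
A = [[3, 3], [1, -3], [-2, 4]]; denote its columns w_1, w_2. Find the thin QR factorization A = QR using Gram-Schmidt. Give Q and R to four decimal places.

Q = [[0.8018, 0.5905], [0.2673, -0.4921], [-0.5345, 0.6397]], R = [[3.7417, -0.5345], [0.0000, 5.8064]]

e_1 = w_1/‖w_1‖ = (3, 1, -2)/3.7417 = (0.8018, 0.2673, -0.5345).
r_{12} = e_1·w_2 = -0.5345.
u_2 = w_2 + 0.5345·e_1 = (3.4286, -2.8571, 3.7143).
‖u_2‖ = 5.8064, so e_2 = (0.5905, -0.4921, 0.6397).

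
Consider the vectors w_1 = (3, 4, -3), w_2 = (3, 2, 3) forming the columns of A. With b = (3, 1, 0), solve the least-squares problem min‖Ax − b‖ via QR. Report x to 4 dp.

x = (0.2895, 0.3947)

w_1 = (3, 4, -3); ‖w_1‖ = 5.8310, so e_1 = (0.5145, 0.6860, -0.5145).
e_1·w_2 = 0.5145·3 + 0.6860·2 + (-0.5145)·3 = 1.3720.
u_2 = w_2 − 1.3720·e_1 = (2.2941, 1.0588, 3.7059).
‖u_2‖ = 4.4853, so e_2 = (0.5115, 0.2361, 0.8262).
Qᵀb = (2.2295, 1.7705).
Back-substitute: x_2 = 1.7705/4.4853 = 0.3947.
x_1 = (2.2295 − 1.3720·0.3947)/5.8310 = 0.2895.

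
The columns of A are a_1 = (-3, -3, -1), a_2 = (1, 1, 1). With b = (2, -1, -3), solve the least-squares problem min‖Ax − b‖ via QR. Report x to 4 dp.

x = (-1.7500, -4.7500)

a_1 = (-3, -3, -1); ‖a_1‖ = 4.3589, so q_1 = (-0.6882, -0.6882, -0.2294).
q_1·a_2 = (-0.6882)·1 + (-0.6882)·1 + (-0.2294)·1 = -1.6059.
u_2 = a_2 + 1.6059·q_1 = (-0.1053, -0.1053, 0.6316).
‖u_2‖ = 0.6489, so q_2 = (-0.1622, -0.1622, 0.9733).
Qᵀb = (0.0000, -3.0822).
Back-substitute: x_2 = -3.0822/0.6489 = -4.7500.
x_1 = (0.0000 + 1.6059·(-4.7500))/4.3589 = -1.7500.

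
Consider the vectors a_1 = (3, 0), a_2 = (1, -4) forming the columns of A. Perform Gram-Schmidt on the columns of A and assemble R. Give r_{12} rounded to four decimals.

e_1 = a_1/‖a_1‖ = (3, 0)/3.0000 = (1.0000, 0.0000).
r_{12} = e_1·a_2 = 1.0000.

r_{12} = 1.0000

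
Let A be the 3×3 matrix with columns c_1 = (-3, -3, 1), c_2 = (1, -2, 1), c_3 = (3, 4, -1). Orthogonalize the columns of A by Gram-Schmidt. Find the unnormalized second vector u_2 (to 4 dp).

c_1 = (-3, -3, 1); ‖c_1‖ = 4.3589, so e_1 = (-0.6882, -0.6882, 0.2294).
e_1·c_2 = (-0.6882)·1 + (-0.6882)·(-2) + 0.2294·1 = 0.9177.
u_2 = c_2 − 0.9177·e_1 = (1.6316, -1.3684, 0.7895).

u_2 = (1.6316, -1.3684, 0.7895)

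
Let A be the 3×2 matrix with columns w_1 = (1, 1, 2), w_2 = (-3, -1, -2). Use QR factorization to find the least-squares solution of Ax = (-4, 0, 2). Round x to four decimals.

q_1 = w_1/‖w_1‖ = (1, 1, 2)/2.4495 = (0.4082, 0.4082, 0.8165).
r_{12} = q_1·w_2 = -3.2660.
u_2 = w_2 + 3.2660·q_1 = (-1.6667, 0.3333, 0.6667).
‖u_2‖ = 1.8257, so q_2 = (-0.9129, 0.1826, 0.3651).
Qᵀb = (0.0000, 4.3818).
Back-substitute: x_2 = 4.3818/1.8257 = 2.4000.
x_1 = (0.0000 + 3.2660·2.4000)/2.4495 = 3.2000.

x = (3.2000, 2.4000)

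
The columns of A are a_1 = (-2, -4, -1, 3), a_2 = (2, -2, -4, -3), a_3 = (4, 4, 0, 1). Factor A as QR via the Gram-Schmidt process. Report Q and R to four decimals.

Q = [[-0.3651, 0.3367, 0.6661], [-0.7303, -0.3716, 0.2271], [-0.1826, -0.7025, -0.2726], [0.5477, -0.5051, 0.6561]], R = [[5.4772, -0.1826, -3.8341], [0.0000, 5.7417, -0.6444], [0.0000, 0.0000, 4.2290]]

a_1 = (-2, -4, -1, 3); ‖a_1‖ = 5.4772, so e_1 = (-0.3651, -0.7303, -0.1826, 0.5477).
e_1·a_2 = (-0.3651)·2 + (-0.7303)·(-2) + (-0.1826)·(-4) + 0.5477·(-3) = -0.1826.
u_2 = a_2 + 0.1826·e_1 = (1.9333, -2.1333, -4.0333, -2.9000).
‖u_2‖ = 5.7417, so e_2 = (0.3367, -0.3716, -0.7025, -0.5051).
e_1·a_3 = (-0.3651)·4 + (-0.7303)·4 + (-0.1826)·0 + 0.5477·1 = -3.8341; e_2·a_3 = 0.3367·4 + (-0.3716)·4 + (-0.7025)·0 + (-0.5051)·1 = -0.6444.
u_3 = a_3 + 3.8341·e_1 + 0.6444·e_2 = (2.8170, 0.9606, -1.1527, 2.7745).
‖u_3‖ = 4.2290, so e_3 = (0.6661, 0.2271, -0.2726, 0.6561).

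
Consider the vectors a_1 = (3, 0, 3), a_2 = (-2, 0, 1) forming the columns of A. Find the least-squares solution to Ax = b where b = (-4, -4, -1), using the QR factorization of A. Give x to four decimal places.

a_1 = (3, 0, 3); ‖a_1‖ = 4.2426, so e_1 = (0.7071, 0.0000, 0.7071).
e_1·a_2 = 0.7071·(-2) + 0.0000·0 + 0.7071·1 = -0.7071.
u_2 = a_2 + 0.7071·e_1 = (-1.5000, 0.0000, 1.5000).
‖u_2‖ = 2.1213, so e_2 = (-0.7071, 0.0000, 0.7071).
Qᵀb = (-3.5355, 2.1213).
Back-substitute: x_2 = 2.1213/2.1213 = 1.0000.
x_1 = (-3.5355 + 0.7071·1.0000)/4.2426 = -0.6667.

x = (-0.6667, 1.0000)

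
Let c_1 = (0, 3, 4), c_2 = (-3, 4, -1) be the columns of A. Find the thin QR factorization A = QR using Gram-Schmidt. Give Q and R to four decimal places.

Q = [[0.0000, -0.6196], [0.6000, 0.6279], [0.8000, -0.4709]], R = [[5.0000, 1.6000], [0.0000, 4.8415]]

c_1 = (0, 3, 4); ‖c_1‖ = 5.0000, so e_1 = (0.0000, 0.6000, 0.8000).
e_1·c_2 = 0.0000·(-3) + 0.6000·4 + 0.8000·(-1) = 1.6000.
u_2 = c_2 − 1.6000·e_1 = (-3.0000, 3.0400, -2.2800).
‖u_2‖ = 4.8415, so e_2 = (-0.6196, 0.6279, -0.4709).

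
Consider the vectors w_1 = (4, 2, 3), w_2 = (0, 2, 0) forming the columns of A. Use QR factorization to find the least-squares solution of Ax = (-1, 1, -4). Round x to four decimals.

w_1 = (4, 2, 3); ‖w_1‖ = 5.3852, so q_1 = (0.7428, 0.3714, 0.5571).
q_1·w_2 = 0.7428·0 + 0.3714·2 + 0.5571·0 = 0.7428.
u_2 = w_2 − 0.7428·q_1 = (-0.5517, 1.7241, -0.4138).
‖u_2‖ = 1.8570, so q_2 = (-0.2971, 0.9285, -0.2228).
Qᵀb = (-2.5997, 2.1169).
Back-substitute: x_2 = 2.1169/1.8570 = 1.1400.
x_1 = (-2.5997 − 0.7428·1.1400)/5.3852 = -0.6400.

x = (-0.6400, 1.1400)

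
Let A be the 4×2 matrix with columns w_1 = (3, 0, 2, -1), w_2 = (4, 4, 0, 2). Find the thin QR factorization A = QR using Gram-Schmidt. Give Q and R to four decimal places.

Q = [[0.8018, 0.3457], [0.0000, 0.7446], [0.5345, -0.2659], [-0.2673, 0.5053]], R = [[3.7417, 2.6726], [0.0000, 5.3719]]

w_1 = (3, 0, 2, -1); ‖w_1‖ = 3.7417, so e_1 = (0.8018, 0.0000, 0.5345, -0.2673).
e_1·w_2 = 0.8018·4 + 0.0000·4 + 0.5345·0 + (-0.2673)·2 = 2.6726.
u_2 = w_2 − 2.6726·e_1 = (1.8571, 4.0000, -1.4286, 2.7143).
‖u_2‖ = 5.3719, so e_2 = (0.3457, 0.7446, -0.2659, 0.5053).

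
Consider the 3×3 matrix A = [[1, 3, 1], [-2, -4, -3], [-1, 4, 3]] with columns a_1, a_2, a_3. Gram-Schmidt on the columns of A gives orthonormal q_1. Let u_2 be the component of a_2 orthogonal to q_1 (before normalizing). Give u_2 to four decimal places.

u_2 = (1.8333, -1.6667, 5.1667)

a_1 = (1, -2, -1); ‖a_1‖ = 2.4495, so q_1 = (0.4082, -0.8165, -0.4082).
q_1·a_2 = 0.4082·3 + (-0.8165)·(-4) + (-0.4082)·4 = 2.8577.
u_2 = a_2 − 2.8577·q_1 = (1.8333, -1.6667, 5.1667).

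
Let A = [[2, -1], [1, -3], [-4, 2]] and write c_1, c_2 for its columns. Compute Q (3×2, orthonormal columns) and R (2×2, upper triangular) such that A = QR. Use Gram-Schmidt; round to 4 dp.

Q = [[0.4364, 0.0976], [0.2182, -0.9759], [-0.8729, -0.1952]], R = [[4.5826, -2.8368], [0.0000, 2.4398]]

q_1 = c_1/‖c_1‖ = (2, 1, -4)/4.5826 = (0.4364, 0.2182, -0.8729).
r_{12} = q_1·c_2 = -2.8368.
u_2 = c_2 + 2.8368·q_1 = (0.2381, -2.3810, -0.4762).
‖u_2‖ = 2.4398, so q_2 = (0.0976, -0.9759, -0.1952).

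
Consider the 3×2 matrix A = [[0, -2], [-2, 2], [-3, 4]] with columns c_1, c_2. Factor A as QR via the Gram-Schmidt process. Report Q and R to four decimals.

Q = [[0.0000, -0.9636], [-0.5547, -0.2224], [-0.8321, 0.1482]], R = [[3.6056, -4.4376], [0.0000, 2.0755]]

c_1 = (0, -2, -3); ‖c_1‖ = 3.6056, so e_1 = (0.0000, -0.5547, -0.8321).
e_1·c_2 = 0.0000·(-2) + (-0.5547)·2 + (-0.8321)·4 = -4.4376.
u_2 = c_2 + 4.4376·e_1 = (-2.0000, -0.4615, 0.3077).
‖u_2‖ = 2.0755, so e_2 = (-0.9636, -0.2224, 0.1482).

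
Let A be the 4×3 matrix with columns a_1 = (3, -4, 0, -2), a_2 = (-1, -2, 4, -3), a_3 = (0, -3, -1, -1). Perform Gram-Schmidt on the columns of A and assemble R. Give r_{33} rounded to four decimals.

r_{33} = 2.0586

q_1 = a_1/‖a_1‖ = (3, -4, 0, -2)/5.3852 = (0.5571, -0.7428, 0.0000, -0.3714).
r_{12} = q_1·a_2 = 2.0426.
u_2 = a_2 − 2.0426·q_1 = (-2.1379, -0.4828, 4.0000, -2.2414).
‖u_2‖ = 5.0821, so q_2 = (-0.4207, -0.0950, 0.7871, -0.4410).
r_{13} = q_1·a_3 = 2.5997; r_{23} = q_2·a_3 = -0.0611.
u_3 = a_3 − 2.5997·q_1 + 0.0611·q_2 = (-1.4740, -1.0748, -0.9519, -0.0614).
r_{33} = ‖u_3‖ = 2.0586.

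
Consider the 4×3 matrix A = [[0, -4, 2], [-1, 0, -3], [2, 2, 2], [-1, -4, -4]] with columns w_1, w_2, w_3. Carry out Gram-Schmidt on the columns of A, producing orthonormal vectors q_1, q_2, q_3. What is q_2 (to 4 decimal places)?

q_2 = (-0.7947, 0.2649, -0.1325, -0.5298)

q_1 = w_1/‖w_1‖ = (0, -1, 2, -1)/2.4495 = (0.0000, -0.4082, 0.8165, -0.4082).
r_{12} = q_1·w_2 = 3.2660.
u_2 = w_2 − 3.2660·q_1 = (-4.0000, 1.3333, -0.6667, -2.6667).
‖u_2‖ = 5.0332, so q_2 = (-0.7947, 0.2649, -0.1325, -0.5298).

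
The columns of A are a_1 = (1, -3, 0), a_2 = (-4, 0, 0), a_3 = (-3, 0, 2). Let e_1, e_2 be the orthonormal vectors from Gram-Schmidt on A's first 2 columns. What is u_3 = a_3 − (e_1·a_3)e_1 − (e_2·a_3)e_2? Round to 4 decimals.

u_3 = (0.0000, 0.0000, 2.0000)

a_1 = (1, -3, 0); ‖a_1‖ = 3.1623, so e_1 = (0.3162, -0.9487, 0.0000).
e_1·a_2 = 0.3162·(-4) + (-0.9487)·0 + 0.0000·0 = -1.2649.
u_2 = a_2 + 1.2649·e_1 = (-3.6000, -1.2000, 0.0000).
‖u_2‖ = 3.7947, so e_2 = (-0.9487, -0.3162, 0.0000).
e_1·a_3 = 0.3162·(-3) + (-0.9487)·0 + 0.0000·2 = -0.9487; e_2·a_3 = (-0.9487)·(-3) + (-0.3162)·0 + 0.0000·2 = 2.8460.
u_3 = a_3 + 0.9487·e_1 − 2.8460·e_2 = (0.0000, 0.0000, 2.0000).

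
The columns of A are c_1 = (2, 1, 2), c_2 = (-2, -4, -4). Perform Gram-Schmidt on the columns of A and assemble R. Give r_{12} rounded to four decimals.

r_{12} = -5.3333

q_1 = c_1/‖c_1‖ = (2, 1, 2)/3.0000 = (0.6667, 0.3333, 0.6667).
r_{12} = q_1·c_2 = -5.3333.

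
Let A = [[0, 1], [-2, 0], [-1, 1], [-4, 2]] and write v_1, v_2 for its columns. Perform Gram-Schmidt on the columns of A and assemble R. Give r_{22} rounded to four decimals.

r_{22} = 1.4639

q_1 = v_1/‖v_1‖ = (0, -2, -1, -4)/4.5826 = (0.0000, -0.4364, -0.2182, -0.8729).
r_{12} = q_1·v_2 = -1.9640.
u_2 = v_2 + 1.9640·q_1 = (1.0000, -0.8571, 0.5714, 0.2857).
r_{22} = ‖u_2‖ = 1.4639.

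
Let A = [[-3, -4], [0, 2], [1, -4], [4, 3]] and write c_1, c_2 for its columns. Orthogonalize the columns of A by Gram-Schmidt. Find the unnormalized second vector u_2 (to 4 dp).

q_1 = c_1/‖c_1‖ = (-3, 0, 1, 4)/5.0990 = (-0.5883, 0.0000, 0.1961, 0.7845).
r_{12} = q_1·c_2 = 3.9223.
u_2 = c_2 − 3.9223·q_1 = (-1.6923, 2.0000, -4.7692, -0.0769).

u_2 = (-1.6923, 2.0000, -4.7692, -0.0769)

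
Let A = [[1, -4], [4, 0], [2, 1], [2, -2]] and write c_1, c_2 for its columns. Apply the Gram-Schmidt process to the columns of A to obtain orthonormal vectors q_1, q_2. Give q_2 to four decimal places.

q_1 = c_1/‖c_1‖ = (1, 4, 2, 2)/5.0000 = (0.2000, 0.8000, 0.4000, 0.4000).
r_{12} = q_1·c_2 = -1.2000.
u_2 = c_2 + 1.2000·q_1 = (-3.7600, 0.9600, 1.4800, -1.5200).
‖u_2‖ = 4.4227, so q_2 = (-0.8502, 0.2171, 0.3346, -0.3437).

q_2 = (-0.8502, 0.2171, 0.3346, -0.3437)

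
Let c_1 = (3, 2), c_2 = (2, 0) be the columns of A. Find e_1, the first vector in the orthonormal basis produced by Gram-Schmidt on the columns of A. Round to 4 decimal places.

c_1 = (3, 2); ‖c_1‖ = 3.6056, so e_1 = (0.8321, 0.5547).

e_1 = (0.8321, 0.5547)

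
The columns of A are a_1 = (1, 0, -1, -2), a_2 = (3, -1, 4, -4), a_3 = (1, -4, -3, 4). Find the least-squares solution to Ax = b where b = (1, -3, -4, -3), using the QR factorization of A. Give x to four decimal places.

a_1 = (1, 0, -1, -2); ‖a_1‖ = 2.4495, so q_1 = (0.4082, 0.0000, -0.4082, -0.8165).
q_1·a_2 = 0.4082·3 + 0.0000·(-1) + (-0.4082)·4 + (-0.8165)·(-4) = 2.8577.
u_2 = a_2 − 2.8577·q_1 = (1.8333, -1.0000, 5.1667, -1.6667).
‖u_2‖ = 5.8166, so q_2 = (0.3152, -0.1719, 0.8883, -0.2865).
q_1·a_3 = 0.4082·1 + 0.0000·(-4) + (-0.4082)·(-3) + (-0.8165)·4 = -1.6330; q_2·a_3 = 0.3152·1 + (-0.1719)·(-4) + 0.8883·(-3) + (-0.2865)·4 = -2.8080.
u_3 = a_3 + 1.6330·q_1 + 2.8080·q_2 = (2.5517, -4.4828, -1.1724, 1.8621).
‖u_3‖ = 5.6079, so q_3 = (0.4550, -0.7994, -0.2091, 0.3320).
Qᵀb = (4.4907, -1.8625, 2.6933).
Back-substitute: x_3 = 2.6933/5.6079 = 0.4803.
x_2 = (-1.8625 + 2.8080·0.4803)/5.8166 = -0.0883.
x_1 = (4.4907 − 2.8577·(-0.0883) + 1.6330·0.4803)/2.4495 = 2.2566.

x = (2.2566, -0.0883, 0.4803)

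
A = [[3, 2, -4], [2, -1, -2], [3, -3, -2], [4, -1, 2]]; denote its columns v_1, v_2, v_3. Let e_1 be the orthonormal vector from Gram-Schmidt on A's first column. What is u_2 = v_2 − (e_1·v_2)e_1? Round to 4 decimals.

e_1 = v_1/‖v_1‖ = (3, 2, 3, 4)/6.1644 = (0.4867, 0.3244, 0.4867, 0.6489).
r_{12} = e_1·v_2 = -1.4600.
u_2 = v_2 + 1.4600·e_1 = (2.7105, -0.5263, -2.2895, -0.0526).

u_2 = (2.7105, -0.5263, -2.2895, -0.0526)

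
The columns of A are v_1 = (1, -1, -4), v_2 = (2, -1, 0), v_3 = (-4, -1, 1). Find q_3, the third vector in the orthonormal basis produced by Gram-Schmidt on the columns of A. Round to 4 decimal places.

q_1 = v_1/‖v_1‖ = (1, -1, -4)/4.2426 = (0.2357, -0.2357, -0.9428).
r_{12} = q_1·v_2 = 0.7071.
u_2 = v_2 − 0.7071·q_1 = (1.8333, -0.8333, 0.6667).
‖u_2‖ = 2.1213, so q_2 = (0.8642, -0.3928, 0.3143).
r_{13} = q_1·v_3 = -1.6499; r_{23} = q_2·v_3 = -2.7499.
u_3 = v_3 + 1.6499·q_1 + 2.7499·q_2 = (-1.2346, -2.4691, 0.3086).
‖u_3‖ = 2.7778, so q_3 = (-0.4444, -0.8889, 0.1111).

q_3 = (-0.4444, -0.8889, 0.1111)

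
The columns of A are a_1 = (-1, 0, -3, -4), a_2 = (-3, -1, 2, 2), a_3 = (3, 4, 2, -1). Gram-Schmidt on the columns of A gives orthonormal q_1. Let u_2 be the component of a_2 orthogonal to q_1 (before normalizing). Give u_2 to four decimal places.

u_2 = (-3.4231, -1.0000, 0.7308, 0.3077)

a_1 = (-1, 0, -3, -4); ‖a_1‖ = 5.0990, so q_1 = (-0.1961, 0.0000, -0.5883, -0.7845).
q_1·a_2 = (-0.1961)·(-3) + 0.0000·(-1) + (-0.5883)·2 + (-0.7845)·2 = -2.1573.
u_2 = a_2 + 2.1573·q_1 = (-3.4231, -1.0000, 0.7308, 0.3077).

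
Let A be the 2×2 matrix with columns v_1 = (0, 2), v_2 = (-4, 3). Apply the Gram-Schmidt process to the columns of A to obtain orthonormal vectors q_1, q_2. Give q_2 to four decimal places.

q_2 = (-1.0000, 0.0000)

v_1 = (0, 2); ‖v_1‖ = 2.0000, so q_1 = (0.0000, 1.0000).
q_1·v_2 = 0.0000·(-4) + 1.0000·3 = 3.0000.
u_2 = v_2 − 3.0000·q_1 = (-4.0000, 0.0000).
‖u_2‖ = 4.0000, so q_2 = (-1.0000, 0.0000).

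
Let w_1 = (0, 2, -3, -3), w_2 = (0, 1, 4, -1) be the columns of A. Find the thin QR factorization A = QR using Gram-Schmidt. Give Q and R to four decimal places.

Q = [[0.0000, 0.0000], [0.4264, 0.4120], [-0.6396, 0.7668], [-0.6396, -0.4921]], R = [[4.6904, -1.4924], [0.0000, 3.9715]]

w_1 = (0, 2, -3, -3); ‖w_1‖ = 4.6904, so q_1 = (0.0000, 0.4264, -0.6396, -0.6396).
q_1·w_2 = 0.0000·0 + 0.4264·1 + (-0.6396)·4 + (-0.6396)·(-1) = -1.4924.
u_2 = w_2 + 1.4924·q_1 = (0.0000, 1.6364, 3.0455, -1.9545).
‖u_2‖ = 3.9715, so q_2 = (0.0000, 0.4120, 0.7668, -0.4921).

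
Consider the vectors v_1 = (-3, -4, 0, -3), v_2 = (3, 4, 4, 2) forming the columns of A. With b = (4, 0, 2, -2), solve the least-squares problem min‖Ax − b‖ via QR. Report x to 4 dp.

e_1 = v_1/‖v_1‖ = (-3, -4, 0, -3)/5.8310 = (-0.5145, -0.6860, 0.0000, -0.5145).
r_{12} = e_1·v_2 = -5.3165.
u_2 = v_2 + 5.3165·e_1 = (0.2647, 0.3529, 4.0000, -0.7353).
‖u_2‖ = 4.0909, so e_2 = (0.0647, 0.0863, 0.9778, -0.1797).
Qᵀb = (-1.0290, 2.5739).
Back-substitute: x_2 = 2.5739/4.0909 = 0.6292.
x_1 = (-1.0290 + 5.3165·0.6292)/5.8310 = 0.3972.

x = (0.3972, 0.6292)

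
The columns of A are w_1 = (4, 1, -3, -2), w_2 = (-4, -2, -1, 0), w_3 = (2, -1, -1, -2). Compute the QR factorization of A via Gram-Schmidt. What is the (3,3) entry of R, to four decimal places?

r_{33} = 1.7806

w_1 = (4, 1, -3, -2); ‖w_1‖ = 5.4772, so q_1 = (0.7303, 0.1826, -0.5477, -0.3651).
q_1·w_2 = 0.7303·(-4) + 0.1826·(-2) + (-0.5477)·(-1) + (-0.3651)·0 = -2.7386.
u_2 = w_2 + 2.7386·q_1 = (-2.0000, -1.5000, -2.5000, -1.0000).
‖u_2‖ = 3.6742, so q_2 = (-0.5443, -0.4082, -0.6804, -0.2722).
q_1·w_3 = 0.7303·2 + 0.1826·(-1) + (-0.5477)·(-1) + (-0.3651)·(-2) = 2.5560; q_2·w_3 = (-0.5443)·2 + (-0.4082)·(-1) + (-0.6804)·(-1) + (-0.2722)·(-2) = 0.5443.
u_3 = w_3 − 2.5560·q_1 − 0.5443·q_2 = (0.4296, -1.2444, 0.7704, -0.9185).
r_{33} = ‖u_3‖ = 1.7806.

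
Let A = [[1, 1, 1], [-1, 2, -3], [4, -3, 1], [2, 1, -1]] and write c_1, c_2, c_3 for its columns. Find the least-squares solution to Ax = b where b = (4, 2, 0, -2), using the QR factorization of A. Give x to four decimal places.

c_1 = (1, -1, 4, 2); ‖c_1‖ = 4.6904, so e_1 = (0.2132, -0.2132, 0.8528, 0.4264).
e_1·c_2 = 0.2132·1 + (-0.2132)·2 + 0.8528·(-3) + 0.4264·1 = -2.3452.
u_2 = c_2 + 2.3452·e_1 = (1.5000, 1.5000, -1.0000, 2.0000).
‖u_2‖ = 3.0822, so e_2 = (0.4867, 0.4867, -0.3244, 0.6489).
e_1·c_3 = 0.2132·1 + (-0.2132)·(-3) + 0.8528·1 + 0.4264·(-1) = 1.2792; e_2·c_3 = 0.4867·1 + 0.4867·(-3) + (-0.3244)·1 + 0.6489·(-1) = -1.9467.
u_3 = c_3 − 1.2792·e_1 + 1.9467·e_2 = (1.6746, -1.7799, -0.7225, -0.2823).
‖u_3‖ = 2.5640, so e_3 = (0.6531, -0.6942, -0.2818, -0.1101).
Qᵀb = (-0.4264, 1.6222, 1.4444).
Back-substitute: x_3 = 1.4444/2.5640 = 0.5633.
x_2 = (1.6222 + 1.9467·0.5633)/3.0822 = 0.8821.
x_1 = (-0.4264 + 2.3452·0.8821 − 1.2792·0.5633)/4.6904 = 0.1965.

x = (0.1965, 0.8821, 0.5633)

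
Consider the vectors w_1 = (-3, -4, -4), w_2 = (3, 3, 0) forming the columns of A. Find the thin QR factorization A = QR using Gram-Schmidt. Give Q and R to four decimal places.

Q = [[-0.4685, 0.5437], [-0.6247, 0.3534], [-0.6247, -0.7612]], R = [[6.4031, -3.2796], [0.0000, 2.6914]]

q_1 = w_1/‖w_1‖ = (-3, -4, -4)/6.4031 = (-0.4685, -0.6247, -0.6247).
r_{12} = q_1·w_2 = -3.2796.
u_2 = w_2 + 3.2796·q_1 = (1.4634, 0.9512, -2.0488).
‖u_2‖ = 2.6914, so q_2 = (0.5437, 0.3534, -0.7612).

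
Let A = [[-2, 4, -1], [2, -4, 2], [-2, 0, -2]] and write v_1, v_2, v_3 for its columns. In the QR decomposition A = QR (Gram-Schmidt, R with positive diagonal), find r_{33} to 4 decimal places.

r_{33} = 0.7071

v_1 = (-2, 2, -2); ‖v_1‖ = 3.4641, so q_1 = (-0.5774, 0.5774, -0.5774).
q_1·v_2 = (-0.5774)·4 + 0.5774·(-4) + (-0.5774)·0 = -4.6188.
u_2 = v_2 + 4.6188·q_1 = (1.3333, -1.3333, -2.6667).
‖u_2‖ = 3.2660, so q_2 = (0.4082, -0.4082, -0.8165).
q_1·v_3 = (-0.5774)·(-1) + 0.5774·2 + (-0.5774)·(-2) = 2.8868; q_2·v_3 = 0.4082·(-1) + (-0.4082)·2 + (-0.8165)·(-2) = 0.4082.
u_3 = v_3 − 2.8868·q_1 − 0.4082·q_2 = (0.5000, 0.5000, 0.0000).
r_{33} = ‖u_3‖ = 0.7071.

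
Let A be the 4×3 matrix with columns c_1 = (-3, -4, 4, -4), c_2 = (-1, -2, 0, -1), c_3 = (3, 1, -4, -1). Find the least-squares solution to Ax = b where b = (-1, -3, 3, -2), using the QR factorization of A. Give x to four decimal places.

e_1 = c_1/‖c_1‖ = (-3, -4, 4, -4)/7.5498 = (-0.3974, -0.5298, 0.5298, -0.5298).
r_{12} = e_1·c_2 = 1.9868.
u_2 = c_2 − 1.9868·e_1 = (-0.2105, -0.9474, -1.0526, 0.0526).
‖u_2‖ = 1.4327, so e_2 = (-0.1469, -0.6612, -0.7347, 0.0367).
r_{13} = e_1·c_3 = -3.3113; r_{23} = e_2·c_3 = 1.8001.
u_3 = c_3 + 3.3113·e_1 − 1.8001·e_2 = (1.9487, 0.4359, -0.9231, -2.8205).
‖u_3‖ = 3.5770, so e_3 = (0.5448, 0.1219, -0.2581, -0.7885).
Qᵀb = (4.6359, -0.1469, -0.1075).
Back-substitute: x_3 = -0.1075/3.5770 = -0.0301.
x_2 = (-0.1469 − 1.8001·(-0.0301))/1.4327 = -0.0648.
x_1 = (4.6359 − 1.9868·(-0.0648) + 3.3113·(-0.0301))/7.5498 = 0.6179.

x = (0.6179, -0.0648, -0.0301)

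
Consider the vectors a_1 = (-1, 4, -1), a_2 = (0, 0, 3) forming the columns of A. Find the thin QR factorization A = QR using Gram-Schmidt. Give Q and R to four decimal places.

Q = [[-0.2357, -0.0572], [0.9428, 0.2287], [-0.2357, 0.9718]], R = [[4.2426, -0.7071], [0.0000, 2.9155]]

a_1 = (-1, 4, -1); ‖a_1‖ = 4.2426, so q_1 = (-0.2357, 0.9428, -0.2357).
q_1·a_2 = (-0.2357)·0 + 0.9428·0 + (-0.2357)·3 = -0.7071.
u_2 = a_2 + 0.7071·q_1 = (-0.1667, 0.6667, 2.8333).
‖u_2‖ = 2.9155, so q_2 = (-0.0572, 0.2287, 0.9718).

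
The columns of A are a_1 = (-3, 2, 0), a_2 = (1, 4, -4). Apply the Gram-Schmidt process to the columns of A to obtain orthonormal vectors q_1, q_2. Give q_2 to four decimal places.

q_1 = a_1/‖a_1‖ = (-3, 2, 0)/3.6056 = (-0.8321, 0.5547, 0.0000).
r_{12} = q_1·a_2 = 1.3868.
u_2 = a_2 − 1.3868·q_1 = (2.1538, 3.2308, -4.0000).
‖u_2‖ = 5.5747, so q_2 = (0.3864, 0.5795, -0.7175).

q_2 = (0.3864, 0.5795, -0.7175)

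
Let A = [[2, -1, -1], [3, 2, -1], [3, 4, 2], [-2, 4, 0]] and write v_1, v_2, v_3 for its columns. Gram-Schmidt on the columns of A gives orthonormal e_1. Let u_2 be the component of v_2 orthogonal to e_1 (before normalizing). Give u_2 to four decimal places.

u_2 = (-1.6154, 1.0769, 3.0769, 4.6154)

v_1 = (2, 3, 3, -2); ‖v_1‖ = 5.0990, so e_1 = (0.3922, 0.5883, 0.5883, -0.3922).
e_1·v_2 = 0.3922·(-1) + 0.5883·2 + 0.5883·4 + (-0.3922)·4 = 1.5689.
u_2 = v_2 − 1.5689·e_1 = (-1.6154, 1.0769, 3.0769, 4.6154).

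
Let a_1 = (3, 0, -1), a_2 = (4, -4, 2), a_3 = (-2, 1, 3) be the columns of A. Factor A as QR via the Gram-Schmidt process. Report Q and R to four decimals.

e_1 = a_1/‖a_1‖ = (3, 0, -1)/3.1623 = (0.9487, 0.0000, -0.3162).
r_{12} = e_1·a_2 = 3.1623.
u_2 = a_2 − 3.1623·e_1 = (1.0000, -4.0000, 3.0000).
‖u_2‖ = 5.0990, so e_2 = (0.1961, -0.7845, 0.5883).
r_{13} = e_1·a_3 = -2.8460; r_{23} = e_2·a_3 = 0.5883.
u_3 = a_3 + 2.8460·e_1 − 0.5883·e_2 = (0.5846, 1.4615, 1.7538).
‖u_3‖ = 2.3567, so e_3 = (0.2481, 0.6202, 0.7442).

Q = [[0.9487, 0.1961, 0.2481], [0.0000, -0.7845, 0.6202], [-0.3162, 0.5883, 0.7442]], R = [[3.1623, 3.1623, -2.8460], [0.0000, 5.0990, 0.5883], [0.0000, 0.0000, 2.3567]]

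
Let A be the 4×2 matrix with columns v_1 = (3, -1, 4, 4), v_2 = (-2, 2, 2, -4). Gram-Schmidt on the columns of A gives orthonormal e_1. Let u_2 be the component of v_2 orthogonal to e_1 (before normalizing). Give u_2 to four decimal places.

e_1 = v_1/‖v_1‖ = (3, -1, 4, 4)/6.4807 = (0.4629, -0.1543, 0.6172, 0.6172).
r_{12} = e_1·v_2 = -2.4689.
u_2 = v_2 + 2.4689·e_1 = (-0.8571, 1.6190, 3.5238, -2.4762).

u_2 = (-0.8571, 1.6190, 3.5238, -2.4762)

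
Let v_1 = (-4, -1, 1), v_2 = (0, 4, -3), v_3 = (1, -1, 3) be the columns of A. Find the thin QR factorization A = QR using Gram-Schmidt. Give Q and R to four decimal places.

e_1 = v_1/‖v_1‖ = (-4, -1, 1)/4.2426 = (-0.9428, -0.2357, 0.2357).
r_{12} = e_1·v_2 = -1.6499.
u_2 = v_2 + 1.6499·e_1 = (-1.5556, 3.6111, -2.6111).
‖u_2‖ = 4.7199, so e_2 = (-0.3296, 0.7651, -0.5532).
r_{13} = e_1·v_3 = 0.0000; r_{23} = e_2·v_3 = -2.7543.
u_3 = v_3 − 0.0000·e_1 + 2.7543·e_2 = (0.0923, 1.1072, 1.4763).
‖u_3‖ = 1.8477, so e_3 = (0.0499, 0.5993, 0.7990).

Q = [[-0.9428, -0.3296, 0.0499], [-0.2357, 0.7651, 0.5993], [0.2357, -0.5532, 0.7990]], R = [[4.2426, -1.6499, 0.0000], [0.0000, 4.7199, -2.7543], [0.0000, 0.0000, 1.8477]]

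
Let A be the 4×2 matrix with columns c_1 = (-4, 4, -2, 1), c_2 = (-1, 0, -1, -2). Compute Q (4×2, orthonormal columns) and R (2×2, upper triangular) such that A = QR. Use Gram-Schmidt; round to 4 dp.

Q = [[-0.6576, -0.2405], [0.6576, -0.1833], [-0.3288, -0.3322], [0.1644, -0.8934]], R = [[6.0828, 0.6576], [0.0000, 2.3596]]

c_1 = (-4, 4, -2, 1); ‖c_1‖ = 6.0828, so e_1 = (-0.6576, 0.6576, -0.3288, 0.1644).
e_1·c_2 = (-0.6576)·(-1) + 0.6576·0 + (-0.3288)·(-1) + 0.1644·(-2) = 0.6576.
u_2 = c_2 − 0.6576·e_1 = (-0.5676, -0.4324, -0.7838, -2.1081).
‖u_2‖ = 2.3596, so e_2 = (-0.2405, -0.1833, -0.3322, -0.8934).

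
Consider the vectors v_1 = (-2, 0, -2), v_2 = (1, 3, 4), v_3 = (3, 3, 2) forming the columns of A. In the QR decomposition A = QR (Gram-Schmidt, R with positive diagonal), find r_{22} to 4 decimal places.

v_1 = (-2, 0, -2); ‖v_1‖ = 2.8284, so q_1 = (-0.7071, 0.0000, -0.7071).
q_1·v_2 = (-0.7071)·1 + 0.0000·3 + (-0.7071)·4 = -3.5355.
u_2 = v_2 + 3.5355·q_1 = (-1.5000, 3.0000, 1.5000).
r_{22} = ‖u_2‖ = 3.6742.

r_{22} = 3.6742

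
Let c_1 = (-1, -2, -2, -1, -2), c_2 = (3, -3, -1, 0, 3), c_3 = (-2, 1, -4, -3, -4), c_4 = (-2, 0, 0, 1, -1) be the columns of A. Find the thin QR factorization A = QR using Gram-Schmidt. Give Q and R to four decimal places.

c_1 = (-1, -2, -2, -1, -2); ‖c_1‖ = 3.7417, so e_1 = (-0.2673, -0.5345, -0.5345, -0.2673, -0.5345).
e_1·c_2 = (-0.2673)·3 + (-0.5345)·(-3) + (-0.5345)·(-1) + (-0.2673)·0 + (-0.5345)·3 = -0.2673.
u_2 = c_2 + 0.2673·e_1 = (2.9286, -3.1429, -1.1429, -0.0714, 2.8571).
‖u_2‖ = 5.2847, so e_2 = (0.5542, -0.5947, -0.2163, -0.0135, 0.5406).
e_1·c_3 = (-0.2673)·(-2) + (-0.5345)·1 + (-0.5345)·(-4) + (-0.2673)·(-3) + (-0.5345)·(-4) = 5.0780; e_2·c_3 = 0.5542·(-2) + (-0.5947)·1 + (-0.2163)·(-4) + (-0.0135)·(-3) + 0.5406·(-4) = -2.9600.
u_3 = c_3 − 5.0780·e_1 + 2.9600·e_2 = (0.9974, 1.9540, -1.9258, -1.6829, 0.3146).
‖u_3‖ = 3.3842, so e_3 = (0.2947, 0.5774, -0.5691, -0.4973, 0.0930).
e_1·c_4 = (-0.2673)·(-2) + (-0.5345)·0 + (-0.5345)·0 + (-0.2673)·1 + (-0.5345)·(-1) = 0.8018; e_2·c_4 = 0.5542·(-2) + (-0.5947)·0 + (-0.2163)·0 + (-0.0135)·1 + 0.5406·(-1) = -1.6625; e_3·c_4 = 0.2947·(-2) + 0.5774·0 + (-0.5691)·0 + (-0.4973)·1 + 0.0930·(-1) = -1.1797.
u_4 = c_4 − 0.8018·e_1 + 1.6625·e_2 + 1.1797·e_3 = (-0.5167, 0.1210, -0.6023, 0.6052, 0.4370).
‖u_4‖ = 1.0962, so e_4 = (-0.4714, 0.1104, -0.5494, 0.5521, 0.3987).

Q = [[-0.2673, 0.5542, 0.2947, -0.4714], [-0.5345, -0.5947, 0.5774, 0.1104], [-0.5345, -0.2163, -0.5691, -0.5494], [-0.2673, -0.0135, -0.4973, 0.5521], [-0.5345, 0.5406, 0.0930, 0.3987]], R = [[3.7417, -0.2673, 5.0780, 0.8018], [0.0000, 5.2847, -2.9600, -1.6625], [0.0000, 0.0000, 3.3842, -1.1797], [0.0000, 0.0000, 0.0000, 1.0962]]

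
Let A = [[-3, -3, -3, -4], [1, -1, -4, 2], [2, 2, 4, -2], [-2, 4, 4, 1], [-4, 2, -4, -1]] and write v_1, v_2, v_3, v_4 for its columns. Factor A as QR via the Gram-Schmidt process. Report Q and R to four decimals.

q_1 = v_1/‖v_1‖ = (-3, 1, 2, -2, -4)/5.8310 = (-0.5145, 0.1715, 0.3430, -0.3430, -0.6860).
r_{12} = q_1·v_2 = -0.6860.
u_2 = v_2 + 0.6860·q_1 = (-3.3529, -0.8824, 2.2353, 3.7647, 1.5294).
‖u_2‖ = 5.7905, so q_2 = (-0.5790, -0.1524, 0.3860, 0.6502, 0.2641).
r_{13} = q_1·v_3 = 3.6015; r_{23} = q_2·v_3 = 5.4349.
u_3 = v_3 − 3.6015·q_1 − 5.4349·q_2 = (2.0000, -3.7895, 0.6667, 1.7018, -2.9649).
‖u_3‖ = 5.5219, so q_3 = (0.3622, -0.6863, 0.1207, 0.3082, -0.5369).
r_{14} = q_1·v_4 = 2.0580; r_{24} = q_2·v_4 = 1.6254; r_{34} = q_3·v_4 = -2.2177.
u_4 = v_4 − 2.0580·q_1 − 1.6254·q_2 + 2.2177·q_3 = (-1.1968, 0.3728, -3.0656, 1.3326, -1.2083).
‖u_4‖ = 3.7689, so q_4 = (-0.3175, 0.0989, -0.8134, 0.3536, -0.3206).

Q = [[-0.5145, -0.5790, 0.3622, -0.3175], [0.1715, -0.1524, -0.6863, 0.0989], [0.3430, 0.3860, 0.1207, -0.8134], [-0.3430, 0.6502, 0.3082, 0.3536], [-0.6860, 0.2641, -0.5369, -0.3206]], R = [[5.8310, -0.6860, 3.6015, 2.0580], [0.0000, 5.7905, 5.4349, 1.6254], [0.0000, 0.0000, 5.5219, -2.2177], [0.0000, 0.0000, 0.0000, 3.7689]]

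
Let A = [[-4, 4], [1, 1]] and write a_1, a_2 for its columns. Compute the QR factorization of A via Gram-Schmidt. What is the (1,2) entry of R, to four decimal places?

a_1 = (-4, 1); ‖a_1‖ = 4.1231, so e_1 = (-0.9701, 0.2425).
r_{12} = e_1·a_2 = -3.6380.

r_{12} = -3.6380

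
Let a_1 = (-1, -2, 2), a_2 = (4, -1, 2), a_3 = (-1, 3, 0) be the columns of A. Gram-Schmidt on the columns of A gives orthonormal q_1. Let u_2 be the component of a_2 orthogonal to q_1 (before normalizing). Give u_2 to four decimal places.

a_1 = (-1, -2, 2); ‖a_1‖ = 3.0000, so q_1 = (-0.3333, -0.6667, 0.6667).
q_1·a_2 = (-0.3333)·4 + (-0.6667)·(-1) + 0.6667·2 = 0.6667.
u_2 = a_2 − 0.6667·q_1 = (4.2222, -0.5556, 1.5556).

u_2 = (4.2222, -0.5556, 1.5556)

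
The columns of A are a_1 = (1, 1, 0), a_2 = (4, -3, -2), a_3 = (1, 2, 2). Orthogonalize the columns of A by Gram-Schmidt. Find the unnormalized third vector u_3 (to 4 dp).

u_3 = (0.4211, -0.4211, 1.4737)

e_1 = a_1/‖a_1‖ = (1, 1, 0)/1.4142 = (0.7071, 0.7071, 0.0000).
r_{12} = e_1·a_2 = 0.7071.
u_2 = a_2 − 0.7071·e_1 = (3.5000, -3.5000, -2.0000).
‖u_2‖ = 5.3385, so e_2 = (0.6556, -0.6556, -0.3746).
r_{13} = e_1·a_3 = 2.1213; r_{23} = e_2·a_3 = -1.4049.
u_3 = a_3 − 2.1213·e_1 + 1.4049·e_2 = (0.4211, -0.4211, 1.4737).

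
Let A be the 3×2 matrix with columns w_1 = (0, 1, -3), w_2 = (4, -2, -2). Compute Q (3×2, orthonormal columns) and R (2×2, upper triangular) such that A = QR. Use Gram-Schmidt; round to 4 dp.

Q = [[0.0000, 0.8452], [0.3162, -0.5071], [-0.9487, -0.1690]], R = [[3.1623, 1.2649], [0.0000, 4.7329]]

w_1 = (0, 1, -3); ‖w_1‖ = 3.1623, so e_1 = (0.0000, 0.3162, -0.9487).
e_1·w_2 = 0.0000·4 + 0.3162·(-2) + (-0.9487)·(-2) = 1.2649.
u_2 = w_2 − 1.2649·e_1 = (4.0000, -2.4000, -0.8000).
‖u_2‖ = 4.7329, so e_2 = (0.8452, -0.5071, -0.1690).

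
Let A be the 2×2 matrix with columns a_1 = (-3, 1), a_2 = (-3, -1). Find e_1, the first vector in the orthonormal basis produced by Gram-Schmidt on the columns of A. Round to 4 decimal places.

a_1 = (-3, 1); ‖a_1‖ = 3.1623, so e_1 = (-0.9487, 0.3162).

e_1 = (-0.9487, 0.3162)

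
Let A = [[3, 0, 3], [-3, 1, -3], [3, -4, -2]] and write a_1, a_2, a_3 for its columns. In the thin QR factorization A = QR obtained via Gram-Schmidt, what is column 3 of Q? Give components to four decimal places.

q_3 = (-0.5883, -0.7845, -0.1961)

a_1 = (3, -3, 3); ‖a_1‖ = 5.1962, so q_1 = (0.5774, -0.5774, 0.5774).
q_1·a_2 = 0.5774·0 + (-0.5774)·1 + 0.5774·(-4) = -2.8868.
u_2 = a_2 + 2.8868·q_1 = (1.6667, -0.6667, -2.3333).
‖u_2‖ = 2.9439, so q_2 = (0.5661, -0.2265, -0.7926).
q_1·a_3 = 0.5774·3 + (-0.5774)·(-3) + 0.5774·(-2) = 2.3094; q_2·a_3 = 0.5661·3 + (-0.2265)·(-3) + (-0.7926)·(-2) = 3.9630.
u_3 = a_3 − 2.3094·q_1 − 3.9630·q_2 = (-0.5769, -0.7692, -0.1923).
‖u_3‖ = 0.9806, so q_3 = (-0.5883, -0.7845, -0.1961).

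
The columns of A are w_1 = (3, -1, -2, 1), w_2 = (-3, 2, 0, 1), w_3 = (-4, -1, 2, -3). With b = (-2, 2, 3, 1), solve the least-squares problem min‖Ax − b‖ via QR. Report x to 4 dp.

x = (-2.3151, -0.3661, -1.0036)

q_1 = w_1/‖w_1‖ = (3, -1, -2, 1)/3.8730 = (0.7746, -0.2582, -0.5164, 0.2582).
r_{12} = q_1·w_2 = -2.5820.
u_2 = w_2 + 2.5820·q_1 = (-1.0000, 1.3333, -1.3333, 1.6667).
‖u_2‖ = 2.7080, so q_2 = (-0.3693, 0.4924, -0.4924, 0.6155).
r_{13} = q_1·w_3 = -4.6476; r_{23} = q_2·w_3 = -1.8464.
u_3 = w_3 + 4.6476·q_1 + 1.8464·q_2 = (-1.0818, -1.2909, -1.3091, -0.6636).
‖u_3‖ = 2.2340, so q_3 = (-0.4842, -0.5778, -0.5860, -0.2971).
Qᵀb = (-3.3566, 0.8616, -2.2422).
Back-substitute: x_3 = -2.2422/2.2340 = -1.0036.
x_2 = (0.8616 + 1.8464·(-1.0036))/2.7080 = -0.3661.
x_1 = (-3.3566 + 2.5820·(-0.3661) + 4.6476·(-1.0036))/3.8730 = -2.3151.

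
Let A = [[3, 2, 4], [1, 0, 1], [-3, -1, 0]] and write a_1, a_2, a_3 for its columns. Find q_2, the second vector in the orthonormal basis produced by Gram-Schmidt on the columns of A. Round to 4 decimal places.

q_2 = (0.6745, -0.5518, 0.4905)

a_1 = (3, 1, -3); ‖a_1‖ = 4.3589, so q_1 = (0.6882, 0.2294, -0.6882).
q_1·a_2 = 0.6882·2 + 0.2294·0 + (-0.6882)·(-1) = 2.0647.
u_2 = a_2 − 2.0647·q_1 = (0.5789, -0.4737, 0.4211).
‖u_2‖ = 0.8584, so q_2 = (0.6745, -0.5518, 0.4905).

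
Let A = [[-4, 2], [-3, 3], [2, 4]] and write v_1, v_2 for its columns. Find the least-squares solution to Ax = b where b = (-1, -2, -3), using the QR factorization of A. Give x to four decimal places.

v_1 = (-4, -3, 2); ‖v_1‖ = 5.3852, so q_1 = (-0.7428, -0.5571, 0.3714).
q_1·v_2 = (-0.7428)·2 + (-0.5571)·3 + 0.3714·4 = -1.6713.
u_2 = v_2 + 1.6713·q_1 = (0.7586, 2.0690, 4.6207).
‖u_2‖ = 5.1193, so q_2 = (0.1482, 0.4042, 0.9026).
Qᵀb = (0.7428, -3.6643).
Back-substitute: x_2 = -3.6643/5.1193 = -0.7158.
x_1 = (0.7428 + 1.6713·(-0.7158))/5.3852 = -0.0842.

x = (-0.0842, -0.7158)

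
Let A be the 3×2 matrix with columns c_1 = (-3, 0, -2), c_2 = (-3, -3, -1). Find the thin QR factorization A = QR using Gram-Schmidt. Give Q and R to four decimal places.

Q = [[-0.8321, -0.1482], [0.0000, -0.9636], [-0.5547, 0.2224]], R = [[3.6056, 3.0509], [0.0000, 3.1132]]

c_1 = (-3, 0, -2); ‖c_1‖ = 3.6056, so e_1 = (-0.8321, 0.0000, -0.5547).
e_1·c_2 = (-0.8321)·(-3) + 0.0000·(-3) + (-0.5547)·(-1) = 3.0509.
u_2 = c_2 − 3.0509·e_1 = (-0.4615, -3.0000, 0.6923).
‖u_2‖ = 3.1132, so e_2 = (-0.1482, -0.9636, 0.2224).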